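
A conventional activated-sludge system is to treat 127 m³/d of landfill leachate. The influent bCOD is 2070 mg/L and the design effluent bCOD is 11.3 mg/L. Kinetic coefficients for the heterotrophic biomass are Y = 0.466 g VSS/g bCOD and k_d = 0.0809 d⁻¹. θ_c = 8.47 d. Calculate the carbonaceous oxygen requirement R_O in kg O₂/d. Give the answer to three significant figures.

R_O ≈ 159 kg O₂/d

Observed yield with endogenous decay: Y_obs = Y / (1 + k_d·θ_c) = 0.466 / (1 + 0.0809 × 8.47) = 0.466 / 1.685 = 0.2765 g VSS/g bCOD.
Q·(S₀ − S) = 127 × (2070 − 11.3) × 10⁻³ = 261.5 kg/d removed.
P_X = Y_obs·Q·(S₀ − S) = 0.2765 × 261.5 = 72.30 kg VSS/d.
R_O = Q·ΔS − 1.42 P_X = 261.5 − 102.7 = 158.8 kg O₂/d.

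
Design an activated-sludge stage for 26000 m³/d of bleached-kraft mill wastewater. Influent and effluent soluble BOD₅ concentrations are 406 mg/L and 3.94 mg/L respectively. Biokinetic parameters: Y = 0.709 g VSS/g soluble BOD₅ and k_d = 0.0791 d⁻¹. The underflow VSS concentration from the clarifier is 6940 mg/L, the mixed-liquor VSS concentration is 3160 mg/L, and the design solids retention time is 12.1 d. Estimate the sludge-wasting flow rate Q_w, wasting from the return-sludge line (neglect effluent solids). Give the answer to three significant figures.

From the SRT design equation V = Y Q (S₀−S) θ_c / [X (1 + k_d θ_c)] = 0.709 × 26000 × (406 − 3.94) × 12.1 / [3160 × (1 + 0.0791 × 12.1)] = 8.97×10^7 / 6184 = 14501 m³.
θ_c = V·X/(Q_w·X_r) when wasting from the recycle, so Q_w = V·X/(θ_c·X_r) = 14501 × 3160 / (12.1 × 6940) = 545.7 m³/d.

Q_w ≈ 546 m³/d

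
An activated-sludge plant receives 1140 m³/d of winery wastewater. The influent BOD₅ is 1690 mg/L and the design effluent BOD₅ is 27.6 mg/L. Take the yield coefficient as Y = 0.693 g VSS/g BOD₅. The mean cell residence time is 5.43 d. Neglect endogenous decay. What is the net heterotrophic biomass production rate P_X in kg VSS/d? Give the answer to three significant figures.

No decay correction is needed, so Y_obs = Y = 0.693.
Substrate removed = Q·(S₀ − S) = 1140 m³/d × (1690 − 27.6) g/m³ = 1.9×10^6 g/d = 1895 kg/d.
P_X = Y_obs · Q(S₀ − S) = 0.6930 × 1895 = 1313 kg VSS/d.

P_X ≈ 1310 kg VSS/d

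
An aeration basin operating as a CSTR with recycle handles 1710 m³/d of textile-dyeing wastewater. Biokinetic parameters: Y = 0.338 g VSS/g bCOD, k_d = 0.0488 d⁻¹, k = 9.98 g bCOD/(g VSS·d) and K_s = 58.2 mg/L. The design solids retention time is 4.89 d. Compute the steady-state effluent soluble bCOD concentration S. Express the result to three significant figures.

S ≈ 4.73 mg/L

From the Monod/SRT balance for a CMAS, S = K_s·(1+k_d θ_c)/[θ_c·(Y k − k_d) − 1] = 58.2 × (1 + 0.0488 × 4.89) / [4.89 × (0.338 × 9.98 − 0.0488) − 1] = 72.09 / 15.26 = 4.725 mg/L.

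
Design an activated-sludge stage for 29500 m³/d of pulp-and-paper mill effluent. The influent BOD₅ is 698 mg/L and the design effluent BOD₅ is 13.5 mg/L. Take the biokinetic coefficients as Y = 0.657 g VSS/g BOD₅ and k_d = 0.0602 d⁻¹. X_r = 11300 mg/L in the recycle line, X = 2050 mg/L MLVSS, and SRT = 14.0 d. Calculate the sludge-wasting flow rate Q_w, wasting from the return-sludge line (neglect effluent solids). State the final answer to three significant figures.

Q_w ≈ 637 m³/d

From the SRT design equation V = Y Q (S₀−S) θ_c / [X (1 + k_d θ_c)] = 0.657 × 29500 × (698 − 13.5) × 14.0 / [2050 × (1 + 0.0602 × 14.0)] = 1.86×10^8 / 3778 = 49165 m³.
θ_c = V·X/(Q_w·X_r) when wasting from the recycle, so Q_w = V·X/(θ_c·X_r) = 49165 × 2050 / (14.0 × 11300) = 637.1 m³/d.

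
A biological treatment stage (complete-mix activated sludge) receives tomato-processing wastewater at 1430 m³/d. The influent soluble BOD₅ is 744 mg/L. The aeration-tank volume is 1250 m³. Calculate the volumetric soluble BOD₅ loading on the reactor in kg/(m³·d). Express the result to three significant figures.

L_v ≈ 0.851 kg soluble BOD₅/(m³·d)

L_v = Q S₀ / V = 1430 × 744 × 10⁻³ / 1250 = 0.8511 kg/(m³·d).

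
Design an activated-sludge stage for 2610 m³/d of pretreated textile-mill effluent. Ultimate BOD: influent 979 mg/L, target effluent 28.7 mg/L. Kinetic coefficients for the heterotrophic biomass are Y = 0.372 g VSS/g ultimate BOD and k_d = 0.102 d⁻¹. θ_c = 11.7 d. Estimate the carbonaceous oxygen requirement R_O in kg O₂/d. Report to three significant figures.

The observed yield is Y_obs = Y/(1 + k_d·θ_c) = 0.372 / (1 + 0.102 × 11.7) = 0.372 / 2.193 = 0.1696 g VSS per g ultimate BOD removed.
Mass of ultimate BOD removed per day: Q(S₀ − S) = 2610 × 950.3 g/m³ = 2480 kg/d.
P_X = Y_obs·Q·(S₀ − S) = 0.1696 × 2480 = 420.7 kg VSS/d.
R_O = Q·(S₀ − S) − 1.42·P_X = 2480 − 1.42 × 420.7 = 1883 kg O₂/d.

R_O ≈ 1880 kg O₂/d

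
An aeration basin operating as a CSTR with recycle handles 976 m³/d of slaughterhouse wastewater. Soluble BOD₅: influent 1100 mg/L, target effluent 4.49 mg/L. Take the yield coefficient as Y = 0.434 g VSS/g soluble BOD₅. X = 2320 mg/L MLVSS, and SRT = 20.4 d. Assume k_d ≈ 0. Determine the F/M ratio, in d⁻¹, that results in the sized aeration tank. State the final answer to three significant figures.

F/M ≈ 0.113 d⁻¹

Biomass mass balance (decay neglected): V·X = Y·Q·(S₀ − S)·θ_c, so V = 0.434 × 976 × (1100 − 4.49) × 20.4 / 2320 = 4080 m³.
F/M = Q·S₀ / (V·X) = 976 × 1100 / (4080 × 2320) = 0.1134 g soluble BOD₅·(g VSS·d)⁻¹.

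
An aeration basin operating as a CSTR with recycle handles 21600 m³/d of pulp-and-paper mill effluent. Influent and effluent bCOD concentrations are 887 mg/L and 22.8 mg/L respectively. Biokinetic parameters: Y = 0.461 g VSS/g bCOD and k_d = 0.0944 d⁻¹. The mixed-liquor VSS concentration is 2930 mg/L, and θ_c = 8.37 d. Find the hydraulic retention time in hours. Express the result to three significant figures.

τ ≈ 15.3 h

Steady-state biomass mass balance: V·X·(1 + k_d·θ_c) = Y·Q·(S₀ − S)·θ_c, so V = 0.461 × 21600 × (887 − 22.8) × 8.37 / [2930 × (1 + 0.0944 × 8.37)] = 7.2×10^7 / 5245 = 13732 m³.
HRT = V/Q = 13732 m³ / 21600 m³·d⁻¹ = 0.6358 d × 24 = 15.26 h.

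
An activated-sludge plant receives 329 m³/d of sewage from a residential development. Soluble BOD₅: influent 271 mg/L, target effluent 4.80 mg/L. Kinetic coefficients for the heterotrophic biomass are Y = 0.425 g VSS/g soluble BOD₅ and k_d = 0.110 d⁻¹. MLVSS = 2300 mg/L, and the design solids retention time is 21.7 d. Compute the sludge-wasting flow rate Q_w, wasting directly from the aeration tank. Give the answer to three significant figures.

Q_w ≈ 4.78 m³/d

From the SRT design equation V = Y Q (S₀−S) θ_c / [X (1 + k_d θ_c)] = 0.425 × 329 × (271 − 4.80) × 21.7 / [2300 × (1 + 0.110 × 21.7)] = 8.08×10^5 / 7790 = 103.7 m³.
Wasting from the aeration tank: Q_w = V / θ_c = 103.7 / 21.7 = 4.778 m³/d.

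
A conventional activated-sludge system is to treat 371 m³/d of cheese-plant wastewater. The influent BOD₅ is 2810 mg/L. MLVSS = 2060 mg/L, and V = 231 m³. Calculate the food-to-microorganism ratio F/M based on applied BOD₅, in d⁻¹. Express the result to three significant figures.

F/M ≈ 2.19 d⁻¹

F/M = applied load / biomass = Q·S₀/(V·X) = 371 × 2810 / (231.0 × 2060) = 2.191 d⁻¹.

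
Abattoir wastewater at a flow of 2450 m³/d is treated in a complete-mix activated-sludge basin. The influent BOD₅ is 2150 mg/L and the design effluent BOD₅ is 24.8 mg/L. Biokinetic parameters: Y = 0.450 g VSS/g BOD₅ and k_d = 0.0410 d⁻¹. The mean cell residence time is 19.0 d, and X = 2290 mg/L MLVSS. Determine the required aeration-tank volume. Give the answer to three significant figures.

Rearranging the biomass balance for a CMAS with decay, V = Y·Q·ΔS·θ_c / [X·(1+k_d θ_c)] = 0.450 × 2450 × (2150 − 24.8) × 19.0 / [2290 × (1 + 0.0410 × 19.0)] = 4.45×10^7 / 4074 = 10927 m³.

V ≈ 10900 m³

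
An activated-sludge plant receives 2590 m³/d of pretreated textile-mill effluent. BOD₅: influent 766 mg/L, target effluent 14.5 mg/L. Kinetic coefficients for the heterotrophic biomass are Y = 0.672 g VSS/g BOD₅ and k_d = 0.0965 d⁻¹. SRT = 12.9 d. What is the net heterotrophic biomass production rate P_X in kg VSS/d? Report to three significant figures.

P_X ≈ 583 kg VSS/d

Observed yield with endogenous decay: Y_obs = Y / (1 + k_d·θ_c) = 0.672 / (1 + 0.0965 × 12.9) = 0.672 / 2.245 = 0.2994 g VSS/g BOD₅.
Mass of BOD₅ removed per day: Q(S₀ − S) = 2590 × 751.5 g/m³ = 1946 kg/d.
Biomass produced: P_X = Y_obs·Q·ΔS = 0.2994 × 1946 ≈ 582.7 kg VSS/d.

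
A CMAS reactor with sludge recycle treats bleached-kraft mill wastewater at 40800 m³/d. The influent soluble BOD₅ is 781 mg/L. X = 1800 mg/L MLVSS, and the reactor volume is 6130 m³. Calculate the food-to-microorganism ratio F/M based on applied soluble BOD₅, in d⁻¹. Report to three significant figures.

Food-to-microorganism ratio F/M = Q S₀ / (V X) = 40800 × 781 / (6130 × 1800) = 2.888 d⁻¹.

F/M ≈ 2.89 d⁻¹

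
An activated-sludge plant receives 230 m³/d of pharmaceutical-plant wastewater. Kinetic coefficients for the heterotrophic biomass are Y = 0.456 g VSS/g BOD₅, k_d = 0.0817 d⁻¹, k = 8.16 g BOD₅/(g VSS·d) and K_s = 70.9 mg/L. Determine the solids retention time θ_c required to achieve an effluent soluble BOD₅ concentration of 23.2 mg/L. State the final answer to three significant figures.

From 1/θ_c = Y·k·S/(K_s + S) − k_d: Y·k·S/(K_s+S) = 0.456 × 8.16 × 23.2 / (70.9 + 23.2) = 0.9174 d⁻¹.
Then 1/θ_c = μ − k_d = 0.9174 − 0.0817 = 0.8357 d⁻¹, giving θ_c = 1.197 d.

θ_c ≈ 1.20 d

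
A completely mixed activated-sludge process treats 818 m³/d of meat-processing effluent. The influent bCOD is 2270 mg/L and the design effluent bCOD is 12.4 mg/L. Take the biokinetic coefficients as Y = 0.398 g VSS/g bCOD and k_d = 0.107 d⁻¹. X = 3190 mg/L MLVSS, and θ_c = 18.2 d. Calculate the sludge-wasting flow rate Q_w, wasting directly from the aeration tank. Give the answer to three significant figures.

Rearranging the biomass balance for a CMAS with decay, V = Y·Q·ΔS·θ_c / [X·(1+k_d θ_c)] = 0.398 × 818 × (2270 − 12.4) × 18.2 / [3190 × (1 + 0.107 × 18.2)] = 1.34×10^7 / 9402 = 1423 m³.
For wasting at MLVSS concentration, Q_w = V/θ_c = 1423/18.2 = 78.17 m³/d.

Q_w ≈ 78.2 m³/d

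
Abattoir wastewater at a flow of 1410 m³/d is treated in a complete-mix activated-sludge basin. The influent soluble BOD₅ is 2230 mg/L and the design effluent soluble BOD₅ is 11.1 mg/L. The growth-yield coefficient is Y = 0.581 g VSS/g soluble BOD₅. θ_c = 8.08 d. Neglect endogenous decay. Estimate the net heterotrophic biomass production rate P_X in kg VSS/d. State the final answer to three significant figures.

P_X ≈ 1820 kg VSS/d

Since k_d ≈ 0, Y_obs = Y = 0.581 g VSS/g soluble BOD₅.
ΔS = 2230 − 11.1 = 2219 mg/L, so the substrate removal rate is 1410 × 2219/1000 = 3129 kg soluble BOD₅/d.
P_X = Y_obs · Q(S₀ − S) = 0.5810 × 3129 = 1818 kg VSS/d.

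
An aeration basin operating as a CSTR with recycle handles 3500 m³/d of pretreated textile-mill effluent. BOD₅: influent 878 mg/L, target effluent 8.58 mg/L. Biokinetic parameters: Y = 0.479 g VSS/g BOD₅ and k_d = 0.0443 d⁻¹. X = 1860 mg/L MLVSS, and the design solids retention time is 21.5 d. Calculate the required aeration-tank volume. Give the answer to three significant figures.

V ≈ 8630 m³

From the SRT design equation V = Y Q (S₀−S) θ_c / [X (1 + k_d θ_c)] = 0.479 × 3500 × (878 − 8.58) × 21.5 / [1860 × (1 + 0.0443 × 21.5)] = 3.13×10^7 / 3632 = 8629 m³.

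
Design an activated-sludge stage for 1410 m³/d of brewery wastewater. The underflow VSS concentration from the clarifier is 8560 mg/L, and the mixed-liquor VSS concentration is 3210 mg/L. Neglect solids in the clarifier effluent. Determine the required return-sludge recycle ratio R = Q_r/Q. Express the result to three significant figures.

R ≈ 0.600

Solids balance on the clarifier gives (1+R)X = R·X_r, so R = X/(X_r − X) = 3210 / (8560 − 3210) = 0.6000.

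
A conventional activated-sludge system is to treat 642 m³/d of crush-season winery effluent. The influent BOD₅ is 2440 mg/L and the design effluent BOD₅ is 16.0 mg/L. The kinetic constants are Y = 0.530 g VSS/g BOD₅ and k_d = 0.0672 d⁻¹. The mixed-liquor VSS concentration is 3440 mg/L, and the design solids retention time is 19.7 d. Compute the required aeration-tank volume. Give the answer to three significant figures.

Steady-state biomass mass balance: V·X·(1 + k_d·θ_c) = Y·Q·(S₀ − S)·θ_c, so V = 0.530 × 642 × (2440 − 16.0) × 19.7 / [3440 × (1 + 0.0672 × 19.7)] = 1.62×10^7 / 7994 = 2033 m³.

V ≈ 2030 m³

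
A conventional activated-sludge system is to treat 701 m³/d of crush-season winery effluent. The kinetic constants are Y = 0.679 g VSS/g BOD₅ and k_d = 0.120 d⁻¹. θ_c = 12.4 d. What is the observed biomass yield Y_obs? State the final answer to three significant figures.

Y_obs ≈ 0.273 g VSS/g BOD₅

The observed yield is Y_obs = Y/(1 + k_d·θ_c) = 0.679 / (1 + 0.120 × 12.4) = 0.679 / 2.488 = 0.2729 g VSS per g BOD₅ removed.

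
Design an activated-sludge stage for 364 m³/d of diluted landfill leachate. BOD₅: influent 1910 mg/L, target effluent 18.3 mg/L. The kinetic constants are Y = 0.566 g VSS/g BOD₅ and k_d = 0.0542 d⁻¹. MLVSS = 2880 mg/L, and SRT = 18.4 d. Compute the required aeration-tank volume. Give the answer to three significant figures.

V ≈ 1250 m³

Steady-state biomass mass balance: V·X·(1 + k_d·θ_c) = Y·Q·(S₀ − S)·θ_c, so V = 0.566 × 364 × (1910 − 18.3) × 18.4 / [2880 × (1 + 0.0542 × 18.4)] = 7.17×10^6 / 5752 = 1247 m³.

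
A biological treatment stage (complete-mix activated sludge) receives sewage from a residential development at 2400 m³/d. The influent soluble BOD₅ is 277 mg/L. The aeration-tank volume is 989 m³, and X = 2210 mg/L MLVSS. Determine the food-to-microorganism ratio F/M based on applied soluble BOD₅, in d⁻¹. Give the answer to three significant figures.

F/M ≈ 0.304 d⁻¹

F/M = applied load / biomass = Q·S₀/(V·X) = 2400 × 277 / (989.0 × 2210) = 0.3042 d⁻¹.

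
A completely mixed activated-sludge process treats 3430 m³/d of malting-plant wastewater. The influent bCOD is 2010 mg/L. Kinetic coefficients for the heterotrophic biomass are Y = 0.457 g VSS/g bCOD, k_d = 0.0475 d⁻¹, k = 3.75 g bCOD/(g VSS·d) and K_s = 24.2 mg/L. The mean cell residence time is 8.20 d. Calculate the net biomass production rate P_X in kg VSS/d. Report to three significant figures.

P_X ≈ 2260 kg VSS/d

From the Monod/SRT balance for a CMAS, S = K_s·(1+k_d θ_c)/[θ_c·(Y k − k_d) − 1] = 24.2 × (1 + 0.0475 × 8.20) / [8.20 × (0.457 × 3.75 − 0.0475) − 1] = 33.63 / 12.66 = 2.655 mg/L.
Y_obs = Y / (1 + k_d θ_c) = 0.457 / (1 + 0.0475 × 8.20) = 0.457 / 1.389 = 0.3289.
Q·(S₀ − S) = 3430 × (2010 − 2.66) × 10⁻³ = 6885 kg/d removed.
So the net sludge growth is P_X = 0.3289 × 6885 = 2265 kg VSS/d.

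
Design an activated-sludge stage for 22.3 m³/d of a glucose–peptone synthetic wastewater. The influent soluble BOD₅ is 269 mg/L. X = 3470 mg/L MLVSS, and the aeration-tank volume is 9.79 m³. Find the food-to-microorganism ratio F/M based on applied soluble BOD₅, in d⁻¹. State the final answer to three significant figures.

F/M = Q·S₀ / (V·X) = 22.3 × 269 / (9.790 × 3470) = 0.1766 g soluble BOD₅·(g VSS·d)⁻¹.

F/M ≈ 0.177 d⁻¹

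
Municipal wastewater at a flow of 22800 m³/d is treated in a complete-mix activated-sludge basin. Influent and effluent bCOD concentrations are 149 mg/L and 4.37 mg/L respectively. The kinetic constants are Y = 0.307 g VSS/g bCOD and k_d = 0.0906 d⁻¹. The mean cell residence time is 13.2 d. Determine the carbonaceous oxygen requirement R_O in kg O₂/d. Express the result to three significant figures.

The observed yield is Y_obs = Y/(1 + k_d·θ_c) = 0.307 / (1 + 0.0906 × 13.2) = 0.307 / 2.196 = 0.1398 g VSS per g bCOD removed.
ΔS = 149 − 4.37 = 144.6 mg/L, so the substrate removal rate is 22800 × 144.6/1000 = 3298 kg bCOD/d.
P_X = Y_obs·Q·(S₀ − S) = 0.1398 × 3298 = 461.0 kg VSS/d.
Carbonaceous O₂ demand = substrate oxidised − cell-mass equivalent = 3298 − 1.42 × 461.0 = 2643 kg O₂/d.

R_O ≈ 2640 kg O₂/d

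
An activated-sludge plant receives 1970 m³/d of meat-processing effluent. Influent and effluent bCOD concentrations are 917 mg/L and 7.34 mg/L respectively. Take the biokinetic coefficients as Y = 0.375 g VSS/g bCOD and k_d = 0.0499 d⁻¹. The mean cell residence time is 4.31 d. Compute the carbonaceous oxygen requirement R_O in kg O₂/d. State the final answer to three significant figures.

R_O ≈ 1010 kg O₂/d

The observed yield is Y_obs = Y/(1 + k_d·θ_c) = 0.375 / (1 + 0.0499 × 4.31) = 0.375 / 1.215 = 0.3086 g VSS per g bCOD removed.
Substrate removed = Q·(S₀ − S) = 1970 m³/d × (917 − 7.34) g/m³ = 1.79×10^6 g/d = 1792 kg/d.
Biomass synthesised: P_X = Y_obs × 1792 = 553.1 kg VSS/d.
R_O = Q·(S₀ − S) − 1.42·P_X = 1792 − 1.42 × 553.1 = 1007 kg O₂/d.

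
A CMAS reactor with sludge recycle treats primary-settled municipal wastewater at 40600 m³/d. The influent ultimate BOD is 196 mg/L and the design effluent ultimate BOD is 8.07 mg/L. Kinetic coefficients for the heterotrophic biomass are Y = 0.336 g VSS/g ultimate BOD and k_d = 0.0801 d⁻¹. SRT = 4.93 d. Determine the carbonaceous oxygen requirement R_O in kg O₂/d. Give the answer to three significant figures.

R_O ≈ 5020 kg O₂/d

Observed yield with endogenous decay: Y_obs = Y / (1 + k_d·θ_c) = 0.336 / (1 + 0.0801 × 4.93) = 0.336 / 1.395 = 0.2409 g VSS/g ultimate BOD.
Substrate removed = Q·(S₀ − S) = 40600 m³/d × (196 − 8.07) g/m³ = 7.63×10^6 g/d = 7630 kg/d.
Biomass synthesised: P_X = Y_obs × 7630 = 1838 kg VSS/d.
Carbonaceous O₂ demand = substrate oxidised − cell-mass equivalent = 7630 − 1.42 × 1838 = 5020 kg O₂/d.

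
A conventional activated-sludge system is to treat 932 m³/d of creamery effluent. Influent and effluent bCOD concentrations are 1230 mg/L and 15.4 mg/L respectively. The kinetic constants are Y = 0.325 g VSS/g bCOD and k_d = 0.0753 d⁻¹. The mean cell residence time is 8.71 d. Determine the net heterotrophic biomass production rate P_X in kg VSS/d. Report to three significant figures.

P_X ≈ 222 kg VSS/d

Y_obs = Y / (1 + k_d θ_c) = 0.325 / (1 + 0.0753 × 8.71) = 0.325 / 1.656 = 0.1963.
Substrate removed = Q·(S₀ − S) = 932 m³/d × (1230 − 15.4) g/m³ = 1.13×10^6 g/d = 1132 kg/d.
So the net sludge growth is P_X = 0.1963 × 1132 = 222.2 kg VSS/d.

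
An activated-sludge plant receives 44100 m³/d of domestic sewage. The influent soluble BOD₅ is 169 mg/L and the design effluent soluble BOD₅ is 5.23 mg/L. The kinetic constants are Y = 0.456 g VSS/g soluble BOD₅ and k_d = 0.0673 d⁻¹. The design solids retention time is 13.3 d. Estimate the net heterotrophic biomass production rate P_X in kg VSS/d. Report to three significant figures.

P_X ≈ 1740 kg VSS/d

Y_obs = Y / (1 + k_d θ_c) = 0.456 / (1 + 0.0673 × 13.3) = 0.456 / 1.895 = 0.2406.
Q·(S₀ − S) = 44100 × (169 − 5.23) × 10⁻³ = 7222 kg/d removed.
Net biomass production P_X = Y_obs × Q·(S₀ − S) = 0.2406 × 7222 = 1738 kg VSS/d.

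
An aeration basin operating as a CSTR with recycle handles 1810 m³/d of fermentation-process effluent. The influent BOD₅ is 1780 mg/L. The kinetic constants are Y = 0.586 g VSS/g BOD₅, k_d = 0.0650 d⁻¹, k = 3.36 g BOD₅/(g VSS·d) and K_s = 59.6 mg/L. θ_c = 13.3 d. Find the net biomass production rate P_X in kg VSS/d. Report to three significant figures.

Effluent substrate depends only on kinetics and SRT: S = K_s(1 + k_d θ_c) / [θ_c(Yk − k_d) − 1] = 59.6 × (1 + 0.0650 × 13.3) / [13.3 × (0.586 × 3.36 − 0.0650) − 1] = 111.1 / 24.32 = 4.569 mg/L.
Observed yield with endogenous decay: Y_obs = Y / (1 + k_d·θ_c) = 0.586 / (1 + 0.0650 × 13.3) = 0.586 / 1.865 = 0.3143 g VSS/g BOD₅.
ΔS = 1780 − 4.57 = 1775 mg/L, so the substrate removal rate is 1810 × 1775/1000 = 3214 kg BOD₅/d.
Net biomass production P_X = Y_obs × Q·(S₀ − S) = 0.3143 × 3214 = 1010 kg VSS/d.

P_X ≈ 1010 kg VSS/d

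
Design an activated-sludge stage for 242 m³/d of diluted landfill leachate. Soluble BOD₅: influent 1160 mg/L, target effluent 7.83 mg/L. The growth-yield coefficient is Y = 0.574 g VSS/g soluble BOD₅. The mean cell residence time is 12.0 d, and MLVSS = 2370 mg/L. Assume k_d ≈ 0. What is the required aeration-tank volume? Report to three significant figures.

V·X = Y·Q·ΔS·θ_c gives V = 0.574 × 242 × (1160 − 7.83) × 12.0 / 2370 = 810.4 m³.

V ≈ 810 m³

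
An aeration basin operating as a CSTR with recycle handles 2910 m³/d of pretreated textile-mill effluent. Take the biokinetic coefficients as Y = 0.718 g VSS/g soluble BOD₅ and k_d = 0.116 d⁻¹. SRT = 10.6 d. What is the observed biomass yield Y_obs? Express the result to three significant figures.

The observed yield is Y_obs = Y/(1 + k_d·θ_c) = 0.718 / (1 + 0.116 × 10.6) = 0.718 / 2.230 = 0.3220 g VSS per g soluble BOD₅ removed.

Y_obs ≈ 0.322 g VSS/g soluble BOD₅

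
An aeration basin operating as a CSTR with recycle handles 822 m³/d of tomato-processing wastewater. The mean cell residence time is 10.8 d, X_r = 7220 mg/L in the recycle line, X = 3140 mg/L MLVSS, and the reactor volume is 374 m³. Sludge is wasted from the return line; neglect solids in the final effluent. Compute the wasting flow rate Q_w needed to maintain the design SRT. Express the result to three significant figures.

Q_w ≈ 15.1 m³/d

θ_c = V·X/(Q_w·X_r) when wasting from the recycle, so Q_w = V·X/(θ_c·X_r) = 374.0 × 3140 / (10.8 × 7220) = 15.06 m³/d.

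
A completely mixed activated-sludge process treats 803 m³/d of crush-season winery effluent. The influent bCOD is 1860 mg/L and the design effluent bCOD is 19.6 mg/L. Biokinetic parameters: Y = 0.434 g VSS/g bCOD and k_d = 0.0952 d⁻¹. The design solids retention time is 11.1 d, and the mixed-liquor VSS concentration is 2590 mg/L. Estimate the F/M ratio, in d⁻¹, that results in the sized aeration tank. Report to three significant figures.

F/M ≈ 0.431 d⁻¹

Rearranging the biomass balance for a CMAS with decay, V = Y·Q·ΔS·θ_c / [X·(1+k_d θ_c)] = 0.434 × 803 × (1860 − 19.6) × 11.1 / [2590 × (1 + 0.0952 × 11.1)] = 7.12×10^6 / 5327 = 1336 m³.
F/M = applied load / biomass = Q·S₀/(V·X) = 803 × 1860 / (1336 × 2590) = 0.4315 d⁻¹.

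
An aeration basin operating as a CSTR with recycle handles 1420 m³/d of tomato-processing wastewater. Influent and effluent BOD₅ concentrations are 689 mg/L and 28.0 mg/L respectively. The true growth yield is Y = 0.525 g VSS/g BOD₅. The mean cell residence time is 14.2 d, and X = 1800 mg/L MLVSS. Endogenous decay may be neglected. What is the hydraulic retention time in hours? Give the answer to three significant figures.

τ ≈ 65.7 h

Biomass mass balance (decay neglected): V·X = Y·Q·(S₀ − S)·θ_c, so V = 0.525 × 1420 × (689 − 28.0) × 14.2 / 1800 = 3887 m³.
Hydraulic retention time τ = V/Q = 3887 / 1420 = 2.738 d = 65.70 h.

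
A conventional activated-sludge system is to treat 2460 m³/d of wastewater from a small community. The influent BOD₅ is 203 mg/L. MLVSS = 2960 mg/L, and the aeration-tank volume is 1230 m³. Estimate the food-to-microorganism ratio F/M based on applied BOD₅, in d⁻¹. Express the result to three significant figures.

F/M ≈ 0.137 d⁻¹

F/M = applied load / biomass = Q·S₀/(V·X) = 2460 × 203 / (1230 × 2960) = 0.1372 d⁻¹.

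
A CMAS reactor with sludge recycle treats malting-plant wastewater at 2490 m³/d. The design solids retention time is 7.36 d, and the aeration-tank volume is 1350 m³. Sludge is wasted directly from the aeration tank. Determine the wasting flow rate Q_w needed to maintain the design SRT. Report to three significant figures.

Q_w ≈ 183 m³/d

For wasting at MLVSS concentration, Q_w = V/θ_c = 1350/7.36 = 183.4 m³/d.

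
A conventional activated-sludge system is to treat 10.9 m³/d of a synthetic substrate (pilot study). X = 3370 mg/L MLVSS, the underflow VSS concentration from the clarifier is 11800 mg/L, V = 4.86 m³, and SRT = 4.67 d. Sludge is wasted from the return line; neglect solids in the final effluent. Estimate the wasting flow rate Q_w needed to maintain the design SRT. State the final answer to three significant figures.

Q_w ≈ 0.297 m³/d

θ_c = V·X/(Q_w·X_r) when wasting from the recycle, so Q_w = V·X/(θ_c·X_r) = 4.860 × 3370 / (4.67 × 11800) = 0.2972 m³/d.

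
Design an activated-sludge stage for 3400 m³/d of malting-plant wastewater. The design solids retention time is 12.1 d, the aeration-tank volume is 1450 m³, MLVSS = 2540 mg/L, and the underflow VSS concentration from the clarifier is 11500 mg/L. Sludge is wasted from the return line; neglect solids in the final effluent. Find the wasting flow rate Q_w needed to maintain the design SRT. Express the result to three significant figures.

Q_w = (V·X)/(θ_c X_r) = 1450 × 2540 / (12.1 × 11500) = 26.47 m³/d.

Q_w ≈ 26.5 m³/d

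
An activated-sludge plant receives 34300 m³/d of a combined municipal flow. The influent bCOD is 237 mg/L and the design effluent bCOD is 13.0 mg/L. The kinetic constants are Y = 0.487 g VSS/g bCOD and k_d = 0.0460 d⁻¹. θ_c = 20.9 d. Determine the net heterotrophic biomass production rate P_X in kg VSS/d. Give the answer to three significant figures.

P_X ≈ 1910 kg VSS/d

Observed yield with endogenous decay: Y_obs = Y / (1 + k_d·θ_c) = 0.487 / (1 + 0.0460 × 20.9) = 0.487 / 1.961 = 0.2483 g VSS/g bCOD.
Mass of bCOD removed per day: Q(S₀ − S) = 34300 × 224.0 g/m³ = 7683 kg/d.
Net biomass production P_X = Y_obs × Q·(S₀ − S) = 0.2483 × 7683 = 1908 kg VSS/d.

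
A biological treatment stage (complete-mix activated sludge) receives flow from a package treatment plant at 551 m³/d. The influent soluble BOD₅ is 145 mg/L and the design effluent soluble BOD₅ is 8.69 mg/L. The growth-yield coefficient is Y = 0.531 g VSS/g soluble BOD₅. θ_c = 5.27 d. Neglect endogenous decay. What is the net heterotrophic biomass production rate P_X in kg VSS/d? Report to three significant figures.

P_X ≈ 39.9 kg VSS/d

Since k_d ≈ 0, Y_obs = Y = 0.531 g VSS/g soluble BOD₅.
Mass of soluble BOD₅ removed per day: Q(S₀ − S) = 551 × 136.3 g/m³ = 75.11 kg/d.
Biomass produced: P_X = Y_obs·Q·ΔS = 0.5310 × 75.11 ≈ 39.88 kg VSS/d.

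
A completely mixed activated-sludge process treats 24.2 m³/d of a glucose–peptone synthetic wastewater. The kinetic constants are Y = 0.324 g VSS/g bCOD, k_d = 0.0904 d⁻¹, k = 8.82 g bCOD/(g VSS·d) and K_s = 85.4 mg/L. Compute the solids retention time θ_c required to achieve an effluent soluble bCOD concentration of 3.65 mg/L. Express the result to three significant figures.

At the target effluent, Y k S/(K_s+S) = 0.324×8.82×3.65/89.05 = 0.1171 d⁻¹.
θ_c = 1/(μ − k_d) = 1/(0.1171 − 0.0904) = 1/0.02673 = 37.41 d.

θ_c ≈ 37.4 d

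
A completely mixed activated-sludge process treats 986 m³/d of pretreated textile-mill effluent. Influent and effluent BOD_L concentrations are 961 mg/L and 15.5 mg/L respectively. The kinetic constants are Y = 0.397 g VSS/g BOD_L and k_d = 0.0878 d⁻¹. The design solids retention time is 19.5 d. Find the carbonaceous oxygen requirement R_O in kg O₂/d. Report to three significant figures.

R_O ≈ 738 kg O₂/d

Y_obs = Y / (1 + k_d θ_c) = 0.397 / (1 + 0.0878 × 19.5) = 0.397 / 2.712 = 0.1464.
Q·(S₀ − S) = 986 × (961 − 15.5) × 10⁻³ = 932.3 kg/d removed.
P_X = Y_obs·Q·(S₀ − S) = 0.1464 × 932.3 = 136.5 kg VSS/d.
R_O = Q·(S₀ − S) − 1.42·P_X = 932.3 − 1.42 × 136.5 = 738.5 kg O₂/d.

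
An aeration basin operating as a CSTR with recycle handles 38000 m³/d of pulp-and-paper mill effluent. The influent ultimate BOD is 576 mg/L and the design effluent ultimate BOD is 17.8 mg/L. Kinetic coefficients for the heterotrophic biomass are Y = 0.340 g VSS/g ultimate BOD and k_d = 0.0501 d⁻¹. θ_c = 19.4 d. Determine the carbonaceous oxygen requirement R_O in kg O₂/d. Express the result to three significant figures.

R_O ≈ 16000 kg O₂/d

Observed yield with endogenous decay: Y_obs = Y / (1 + k_d·θ_c) = 0.340 / (1 + 0.0501 × 19.4) = 0.340 / 1.972 = 0.1724 g VSS/g ultimate BOD.
Q·(S₀ − S) = 38000 × (576 − 17.8) × 10⁻³ = 21212 kg/d removed.
P_X = Y_obs·Q·(S₀ − S) = 0.1724 × 21212 = 3657 kg VSS/d.
R_O = Q·(S₀ − S) − 1.42·P_X = 21212 − 1.42 × 3657 = 16018 kg O₂/d.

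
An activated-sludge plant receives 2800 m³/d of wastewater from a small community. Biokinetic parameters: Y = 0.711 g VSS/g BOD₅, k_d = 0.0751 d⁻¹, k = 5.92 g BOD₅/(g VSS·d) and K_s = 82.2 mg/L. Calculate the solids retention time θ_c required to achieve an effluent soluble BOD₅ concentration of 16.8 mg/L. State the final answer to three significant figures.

θ_c ≈ 1.56 d

From 1/θ_c = Y·k·S/(K_s + S) − k_d: Y·k·S/(K_s+S) = 0.711 × 5.92 × 16.8 / (82.2 + 16.8) = 0.7143 d⁻¹.
θ_c = 1/(μ − k_d) = 1/(0.7143 − 0.0751) = 1/0.6392 = 1.565 d.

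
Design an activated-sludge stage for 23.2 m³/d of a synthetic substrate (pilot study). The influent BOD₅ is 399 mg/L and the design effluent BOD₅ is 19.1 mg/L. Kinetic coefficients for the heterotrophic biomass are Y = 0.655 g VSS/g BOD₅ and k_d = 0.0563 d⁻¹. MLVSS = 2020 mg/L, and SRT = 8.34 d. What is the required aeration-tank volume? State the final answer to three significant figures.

V ≈ 16.2 m³

Rearranging the biomass balance for a CMAS with decay, V = Y·Q·ΔS·θ_c / [X·(1+k_d θ_c)] = 0.655 × 23.2 × (399 − 19.1) × 8.34 / [2020 × (1 + 0.0563 × 8.34)] = 4.81×10^4 / 2968 = 16.22 m³.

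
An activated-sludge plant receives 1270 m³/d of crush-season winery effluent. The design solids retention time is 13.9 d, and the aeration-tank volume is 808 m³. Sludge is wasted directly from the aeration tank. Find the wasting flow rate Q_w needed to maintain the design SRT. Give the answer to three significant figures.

Q_w ≈ 58.1 m³/d

With mixed-liquor wasting, θ_c = V/Q_w, so Q_w = V/θ_c = 808.0/13.9 = 58.13 m³/d.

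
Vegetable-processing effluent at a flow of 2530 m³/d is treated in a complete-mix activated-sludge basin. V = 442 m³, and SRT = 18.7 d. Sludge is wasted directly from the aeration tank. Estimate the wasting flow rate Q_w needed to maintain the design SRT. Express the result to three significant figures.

Q_w ≈ 23.6 m³/d

For wasting at MLVSS concentration, Q_w = V/θ_c = 442.0/18.7 = 23.64 m³/d.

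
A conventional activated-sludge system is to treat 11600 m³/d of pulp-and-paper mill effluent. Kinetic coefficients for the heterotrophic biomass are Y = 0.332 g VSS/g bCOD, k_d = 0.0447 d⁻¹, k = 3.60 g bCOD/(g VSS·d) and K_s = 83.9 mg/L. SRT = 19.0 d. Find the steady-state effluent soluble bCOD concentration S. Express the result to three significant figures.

S ≈ 7.44 mg/L

From the Monod/SRT balance for a CMAS, S = K_s·(1+k_d θ_c)/[θ_c·(Y k − k_d) − 1] = 83.9 × (1 + 0.0447 × 19.0) / [19.0 × (0.332 × 3.60 − 0.0447) − 1] = 155.2 / 20.86 = 7.438 mg/L.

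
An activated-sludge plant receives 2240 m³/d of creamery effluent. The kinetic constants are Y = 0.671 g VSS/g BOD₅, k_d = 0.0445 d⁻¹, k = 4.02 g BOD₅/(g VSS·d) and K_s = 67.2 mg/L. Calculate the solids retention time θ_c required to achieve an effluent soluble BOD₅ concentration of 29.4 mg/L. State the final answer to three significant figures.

From 1/θ_c = Y·k·S/(K_s + S) − k_d: Y·k·S/(K_s+S) = 0.671 × 4.02 × 29.4 / (67.2 + 29.4) = 0.8210 d⁻¹.
θ_c = 1/(μ − k_d) = 1/(0.8210 − 0.0445) = 1/0.7765 = 1.288 d.

θ_c ≈ 1.29 d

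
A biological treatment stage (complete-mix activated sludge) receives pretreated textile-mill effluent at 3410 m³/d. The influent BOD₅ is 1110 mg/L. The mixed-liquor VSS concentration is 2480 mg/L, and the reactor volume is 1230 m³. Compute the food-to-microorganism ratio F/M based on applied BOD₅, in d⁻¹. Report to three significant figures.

F/M ≈ 1.24 d⁻¹

F/M = Q·S₀ / (V·X) = 3410 × 1110 / (1230 × 2480) = 1.241 g BOD₅·(g VSS·d)⁻¹.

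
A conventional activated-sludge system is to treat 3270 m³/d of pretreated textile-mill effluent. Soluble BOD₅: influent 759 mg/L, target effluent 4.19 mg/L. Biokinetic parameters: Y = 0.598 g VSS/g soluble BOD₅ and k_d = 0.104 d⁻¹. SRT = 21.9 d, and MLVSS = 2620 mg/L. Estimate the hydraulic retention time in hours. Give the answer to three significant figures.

τ ≈ 27.6 h

From the SRT design equation V = Y Q (S₀−S) θ_c / [X (1 + k_d θ_c)] = 0.598 × 3270 × (759 − 4.19) × 21.9 / [2620 × (1 + 0.104 × 21.9)] = 3.23×10^7 / 8587 = 3764 m³.
τ = V/Q = 3764/3270 = 1.151 d, or 27.63 h.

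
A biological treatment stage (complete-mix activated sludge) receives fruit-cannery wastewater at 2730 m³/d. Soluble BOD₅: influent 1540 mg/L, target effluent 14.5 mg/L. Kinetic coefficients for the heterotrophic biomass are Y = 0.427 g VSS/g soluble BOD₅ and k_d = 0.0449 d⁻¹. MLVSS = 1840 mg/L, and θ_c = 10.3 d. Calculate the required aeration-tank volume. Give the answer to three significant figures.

Steady-state biomass mass balance: V·X·(1 + k_d·θ_c) = Y·Q·(S₀ − S)·θ_c, so V = 0.427 × 2730 × (1540 − 14.5) × 10.3 / [1840 × (1 + 0.0449 × 10.3)] = 1.83×10^7 / 2691 = 6807 m³.

V ≈ 6810 m³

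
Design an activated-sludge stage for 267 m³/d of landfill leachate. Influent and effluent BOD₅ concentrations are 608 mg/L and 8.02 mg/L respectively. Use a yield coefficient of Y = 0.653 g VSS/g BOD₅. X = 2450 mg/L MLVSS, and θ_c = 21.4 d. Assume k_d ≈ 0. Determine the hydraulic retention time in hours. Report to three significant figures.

V·X = Y·Q·ΔS·θ_c gives V = 0.653 × 267 × (608 − 8.02) × 21.4 / 2450 = 913.7 m³.
τ = V/Q = 913.7/267 = 3.422 d, or 82.13 h.

τ ≈ 82.1 h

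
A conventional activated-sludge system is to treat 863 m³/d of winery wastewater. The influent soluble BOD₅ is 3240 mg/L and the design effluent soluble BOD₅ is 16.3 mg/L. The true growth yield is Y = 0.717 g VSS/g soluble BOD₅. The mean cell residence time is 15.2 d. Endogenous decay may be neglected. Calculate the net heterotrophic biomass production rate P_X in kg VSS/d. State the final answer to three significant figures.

No decay correction is needed, so Y_obs = Y = 0.717.
ΔS = 3240 − 16.3 = 3224 mg/L, so the substrate removal rate is 863 × 3224/1000 = 2782 kg soluble BOD₅/d.
P_X = Y_obs · Q(S₀ − S) = 0.7170 × 2782 = 1995 kg VSS/d.

P_X ≈ 1990 kg VSS/d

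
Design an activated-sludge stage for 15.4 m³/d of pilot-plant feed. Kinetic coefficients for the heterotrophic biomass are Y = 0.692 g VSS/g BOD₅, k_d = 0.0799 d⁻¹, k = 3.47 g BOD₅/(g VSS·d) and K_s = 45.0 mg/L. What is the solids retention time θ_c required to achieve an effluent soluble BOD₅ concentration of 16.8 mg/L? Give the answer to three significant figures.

From 1/θ_c = Y·k·S/(K_s + S) − k_d: Y·k·S/(K_s+S) = 0.692 × 3.47 × 16.8 / (45.0 + 16.8) = 0.6528 d⁻¹.
1/θ_c = 0.6528 − 0.0799 = 0.5729 d⁻¹, so θ_c = 1.746 d.

θ_c ≈ 1.75 d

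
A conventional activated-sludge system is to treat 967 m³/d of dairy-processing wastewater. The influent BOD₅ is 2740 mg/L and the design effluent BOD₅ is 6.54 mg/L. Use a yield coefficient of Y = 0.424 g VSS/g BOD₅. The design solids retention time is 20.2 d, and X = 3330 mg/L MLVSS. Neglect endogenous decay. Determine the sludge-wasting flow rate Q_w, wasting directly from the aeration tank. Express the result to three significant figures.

Q_w ≈ 337 m³/d

With k_d = 0 the design equation reduces to V = Y Q (S₀−S) θ_c / X = 0.424 × 967 × (2740 − 6.54) × 20.2 / 3330 = 6798 m³.
With mixed-liquor wasting, θ_c = V/Q_w, so Q_w = V/θ_c = 6798/20.2 = 336.6 m³/d.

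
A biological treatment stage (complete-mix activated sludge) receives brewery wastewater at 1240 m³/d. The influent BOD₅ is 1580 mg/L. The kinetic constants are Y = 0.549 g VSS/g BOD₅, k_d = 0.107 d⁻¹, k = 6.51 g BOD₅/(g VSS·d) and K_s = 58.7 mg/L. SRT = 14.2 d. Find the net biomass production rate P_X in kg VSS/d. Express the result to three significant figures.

Effluent substrate depends only on kinetics and SRT: S = K_s(1 + k_d θ_c) / [θ_c(Yk − k_d) − 1] = 58.7 × (1 + 0.107 × 14.2) / [14.2 × (0.549 × 6.51 − 0.107) − 1] = 147.9 / 48.23 = 3.066 mg/L.
Correct the yield for decay: Y_obs = Y/(1 + k_d θ_c) = 0.549 / (1 + 0.107 × 14.2) = 0.549 / 2.519 = 0.2179.
Substrate removed = Q·(S₀ − S) = 1240 m³/d × (1580 − 3.07) g/m³ = 1.96×10^6 g/d = 1955 kg/d.
P_X = Y_obs · Q(S₀ − S) = 0.2179 × 1955 = 426.1 kg VSS/d.

P_X ≈ 426 kg VSS/d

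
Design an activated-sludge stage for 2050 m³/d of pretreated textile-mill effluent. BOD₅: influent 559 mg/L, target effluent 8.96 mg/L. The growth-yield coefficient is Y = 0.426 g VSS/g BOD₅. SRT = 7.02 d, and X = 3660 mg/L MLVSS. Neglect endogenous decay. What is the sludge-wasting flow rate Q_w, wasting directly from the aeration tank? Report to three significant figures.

V·X = Y·Q·ΔS·θ_c gives V = 0.426 × 2050 × (559 − 8.96) × 7.02 / 3660 = 921.3 m³.
With mixed-liquor wasting, θ_c = V/Q_w, so Q_w = V/θ_c = 921.3/7.02 = 131.2 m³/d.

Q_w ≈ 131 m³/d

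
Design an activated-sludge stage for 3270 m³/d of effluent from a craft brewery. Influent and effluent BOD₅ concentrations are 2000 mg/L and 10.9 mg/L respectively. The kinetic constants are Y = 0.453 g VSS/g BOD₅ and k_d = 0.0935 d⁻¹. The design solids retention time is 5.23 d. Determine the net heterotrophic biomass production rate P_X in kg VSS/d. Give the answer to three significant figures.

Observed yield with endogenous decay: Y_obs = Y / (1 + k_d·θ_c) = 0.453 / (1 + 0.0935 × 5.23) = 0.453 / 1.489 = 0.3042 g VSS/g BOD₅.
Substrate removed = Q·(S₀ − S) = 3270 m³/d × (2000 − 10.9) g/m³ = 6.5×10^6 g/d = 6504 kg/d.
Net biomass production P_X = Y_obs × Q·(S₀ − S) = 0.3042 × 6504 = 1979 kg VSS/d.

P_X ≈ 1980 kg VSS/d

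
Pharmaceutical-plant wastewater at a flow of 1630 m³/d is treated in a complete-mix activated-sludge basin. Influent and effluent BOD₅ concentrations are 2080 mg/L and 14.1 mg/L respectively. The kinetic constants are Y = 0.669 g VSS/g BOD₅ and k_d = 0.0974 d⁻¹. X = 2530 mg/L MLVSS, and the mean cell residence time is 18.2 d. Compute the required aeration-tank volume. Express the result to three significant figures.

V ≈ 5840 m³

Rearranging the biomass balance for a CMAS with decay, V = Y·Q·ΔS·θ_c / [X·(1+k_d θ_c)] = 0.669 × 1630 × (2080 − 14.1) × 18.2 / [2530 × (1 + 0.0974 × 18.2)] = 4.1×10^7 / 7015 = 5845 m³.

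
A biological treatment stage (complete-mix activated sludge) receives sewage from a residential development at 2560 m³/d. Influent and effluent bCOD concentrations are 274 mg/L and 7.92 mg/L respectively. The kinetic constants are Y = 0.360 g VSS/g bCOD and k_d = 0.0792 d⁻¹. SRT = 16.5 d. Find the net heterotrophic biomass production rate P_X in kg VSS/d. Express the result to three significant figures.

P_X ≈ 106 kg VSS/d

Correct the yield for decay: Y_obs = Y/(1 + k_d θ_c) = 0.360 / (1 + 0.0792 × 16.5) = 0.360 / 2.307 = 0.1561.
Substrate removed = Q·(S₀ − S) = 2560 m³/d × (274 − 7.92) g/m³ = 6.81×10^5 g/d = 681.2 kg/d.
Biomass produced: P_X = Y_obs·Q·ΔS = 0.1561 × 681.2 ≈ 106.3 kg VSS/d.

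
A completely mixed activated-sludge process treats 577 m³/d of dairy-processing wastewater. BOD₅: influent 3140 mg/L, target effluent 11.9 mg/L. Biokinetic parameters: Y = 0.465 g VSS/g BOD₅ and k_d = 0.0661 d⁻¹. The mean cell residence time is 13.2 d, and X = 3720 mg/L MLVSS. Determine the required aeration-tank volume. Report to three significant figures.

V ≈ 1590 m³

From the SRT design equation V = Y Q (S₀−S) θ_c / [X (1 + k_d θ_c)] = 0.465 × 577 × (3140 − 11.9) × 13.2 / [3720 × (1 + 0.0661 × 13.2)] = 1.11×10^7 / 6966 = 1590 m³.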